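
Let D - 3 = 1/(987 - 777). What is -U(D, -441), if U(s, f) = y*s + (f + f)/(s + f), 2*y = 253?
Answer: -14761595897/38631180 ≈ -382.12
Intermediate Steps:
y = 253/2 (y = (½)*253 = 253/2 ≈ 126.50)
D = 631/210 (D = 3 + 1/(987 - 777) = 3 + 1/210 = 631/210 ≈ 3.0048)
U(s, f) = 253*s/2 + 2*f/(f + s) (U(s, f) = 253*s/2 + (f + f)/(s + f) = 253*s/2 + (2*f)/(f + s) = 253*s/2 + 2*f/(f + s))
-U(D, -441) = -(4*(-441) + 253*(631/210)² + 253*(-441)*(631/210))/(2*(-441 + 631/210)) = -(-1764 + 253*(398161/44100) - 3352503/10)/(2*(-91979/210)) = -(-210)*(-1764 + 100734733/44100 - 3352503/10)/(2*91979) = -(-210)*(-14761595897)/(2*91979*44100) = -1*14761595897/38631180 = -14761595897/38631180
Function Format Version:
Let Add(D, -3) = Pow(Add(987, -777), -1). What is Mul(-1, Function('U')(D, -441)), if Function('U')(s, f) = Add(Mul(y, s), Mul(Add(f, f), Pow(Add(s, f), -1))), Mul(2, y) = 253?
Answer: Rational(-14761595897, 38631180) ≈ -382.12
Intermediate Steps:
y = Rational(253, 2) (y = Mul(Rational(1, 2), 253) = Rational(253, 2) ≈ 126.50)
D = Rational(631, 210) (D = Add(3, Pow(Add(987, -777), -1)) = Add(3, Pow(210, -1)) = Add(3, Rational(1, 210)) = Rational(631, 210) ≈ 3.0048)
Function('U')(s, f) = Add(Mul(Rational(253, 2), s), Mul(2, f, Pow(Add(f, s), -1))) (Function('U')(s, f) = Add(Mul(Rational(253, 2), s), Mul(Add(f, f), Pow(Add(s, f), -1))) = Add(Mul(Rational(253, 2), s), Mul(Mul(2, f), Pow(Add(f, s), -1))) = Add(Mul(Rational(253, 2), s), Mul(2, f, Pow(Add(f, s), -1))))
Mul(-1, Function('U')(D, -441)) = Mul(-1, Mul(Rational(1, 2), Pow(Add(-441, Rational(631, 210)), -1), Add(Mul(4, -441), Mul(253, Pow(Rational(631, 210), 2)), Mul(253, -441, Rational(631, 210))))) = Mul(-1, Mul(Rational(1, 2), Pow(Rational(-91979, 210), -1), Add(-1764, Mul(253, Rational(398161, 44100)), Rational(-3352503, 10)))) = Mul(-1, Mul(Rational(1, 2), Rational(-210, 91979), Add(-1764, Rational(100734733, 44100), Rational(-3352503, 10)))) = Mul(-1, Mul(Rational(1, 2), Rational(-210, 91979), Rational(-14761595897, 44100))) = Mul(-1, Rational(14761595897, 38631180)) = Rational(-14761595897, 38631180)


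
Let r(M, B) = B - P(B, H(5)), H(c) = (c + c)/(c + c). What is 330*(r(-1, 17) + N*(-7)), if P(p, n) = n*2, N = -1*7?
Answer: 21120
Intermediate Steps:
H(c) = 1 (H(c) = (2*c)/((2*c)) = (2*c)*(1/(2*c)) = 1)
N = -7
P(p, n) = 2*n
r(M, B) = -2 + B (r(M, B) = B - 2 = -2 + B)
330*(r(-1, 17) + N*(-7)) = 330*((-2 + 17) - 7*(-7)) = 330*(15 + 49) = 330*64 = 21120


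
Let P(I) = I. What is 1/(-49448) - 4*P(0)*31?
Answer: -1/49448 ≈ -2.0223e-5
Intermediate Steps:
1/(-49448) - 4*P(0)*31 = 1/(-49448) - 4*0*31 = -1/49448 - 0*31 = -1/49448 - 1*0 = -1/49448 + 0 = -1/49448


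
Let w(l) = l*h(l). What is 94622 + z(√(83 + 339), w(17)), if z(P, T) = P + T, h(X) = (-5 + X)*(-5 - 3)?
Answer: 92990 + √422 ≈ 93011.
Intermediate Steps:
h(X) = 40 - 8*X (h(X) = (-5 + X)*(-8) = 40 - 8*X)
w(l) = l*(40 - 8*l)
94622 + z(√(83 + 339), w(17)) = 94622 + (√(83 + 339) + 8*17*(5 - 1*17)) = 94622 + (√422 + 8*17*(5 - 17)) = 94622 + (√422 + 8*17*(-12)) = 94622 + (√422 - 1632) = 94622 + (-1632 + √422) = 92990 + √422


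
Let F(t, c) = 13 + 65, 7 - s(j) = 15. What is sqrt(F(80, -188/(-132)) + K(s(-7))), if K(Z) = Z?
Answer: sqrt(70) ≈ 8.3666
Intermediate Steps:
s(j) = -8 (s(j) = 7 - 1*15 = 7 - 15 = -8)
F(t, c) = 78
sqrt(F(80, -188/(-132)) + K(s(-7))) = sqrt(78 - 8) = sqrt(70)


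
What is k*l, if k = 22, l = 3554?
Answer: 78188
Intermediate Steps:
k*l = 22*3554 = 78188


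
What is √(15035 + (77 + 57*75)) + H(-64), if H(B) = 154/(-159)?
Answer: -154/159 + √19387 ≈ 138.27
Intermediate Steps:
H(B) = -154/159 (H(B) = 154*(-1/159) = -154/159)
√(15035 + (77 + 57*75)) + H(-64) = √(15035 + (77 + 57*75)) - 154/159 = √(15035 + (77 + 4275)) - 154/159 = √(15035 + 4352) - 154/159 = √19387 - 154/159 = -154/159 + √19387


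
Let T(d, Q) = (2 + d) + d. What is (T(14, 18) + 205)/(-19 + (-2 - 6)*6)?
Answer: -235/67 ≈ -3.5075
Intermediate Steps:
T(d, Q) = 2 + 2*d
(T(14, 18) + 205)/(-19 + (-2 - 6)*6) = ((2 + 2*14) + 205)/(-19 + (-2 - 6)*6) = ((2 + 28) + 205)/(-19 - 8*6) = (30 + 205)/(-19 - 48) = 235/(-67) = 235*(-1/67) = -235/67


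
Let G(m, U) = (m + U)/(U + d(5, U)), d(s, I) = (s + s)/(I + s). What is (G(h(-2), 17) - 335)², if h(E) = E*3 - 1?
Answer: 1030731025/9216 ≈ 1.1184e+5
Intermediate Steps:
h(E) = -1 + 3*E (h(E) = 3*E - 1 = -1 + 3*E)
d(s, I) = 2*s/(I + s) (d(s, I) = (2*s)/(I + s) = 2*s/(I + s))
G(m, U) = (U + m)/(U + 10/(5 + U)) (G(m, U) = (m + U)/(U + 2*5/(U + 5)) = (U + m)/(U + 2*5/(5 + U)) = (U + m)/(U + 10/(5 + U)))
(G(h(-2), 17) - 335)² = ((5 + 17)*(17 + (-1 + 3*(-2)))/(10 + 17*(5 + 17)) - 335)² = (22*(17 + (-1 - 6))/(10 + 17*22) - 335)² = (22*(17 - 7)/(10 + 374) - 335)² = (22*10/384 - 335)² = ((1/384)*22*10 - 335)² = (55/96 - 335)² = (-32105/96)² = 1030731025/9216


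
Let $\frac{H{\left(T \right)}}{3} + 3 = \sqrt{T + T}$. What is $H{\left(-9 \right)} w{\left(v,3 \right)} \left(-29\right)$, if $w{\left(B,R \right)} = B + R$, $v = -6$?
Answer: $-783 + 783 i \sqrt{2} \approx -783.0 + 1107.3 i$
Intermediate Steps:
$H{\left(T \right)} = -9 + 3 \sqrt{2} \sqrt{T}$ ($H{\left(T \right)} = -9 + 3 \sqrt{T + T} = -9 + 3 \sqrt{2 T} = -9 + 3 \sqrt{2} \sqrt{T}$)
$H{\left(-9 \right)} w{\left(v,3 \right)} \left(-29\right) = \left(-9 + 3 \sqrt{2} \sqrt{-9}\right) \left(-6 + 3\right) \left(-29\right) = \left(-9 + 3 \sqrt{2} \cdot 3 i\right) \left(-3\right) \left(-29\right) = \left(-9 + 9 i \sqrt{2}\right) \left(-3\right) \left(-29\right) = \left(27 - 27 i \sqrt{2}\right) \left(-29\right) = -783 + 783 i \sqrt{2}$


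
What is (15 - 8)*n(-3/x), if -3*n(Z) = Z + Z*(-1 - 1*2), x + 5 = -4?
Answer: 14/9 ≈ 1.5556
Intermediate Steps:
x = -9 (x = -5 - 4 = -9)
n(Z) = 2*Z/3 (n(Z) = -(Z + Z*(-1 - 1*2))/3 = -(Z + Z*(-1 - 2))/3 = -(Z + Z*(-3))/3 = -(Z - 3*Z)/3 = -(-2)*Z/3 = 2*Z/3)
(15 - 8)*n(-3/x) = (15 - 8)*(2*(-3/(-9))/3) = 7*(2*(-3*(-⅑))/3) = 7*((⅔)*(⅓)) = 7*(2/9) = 14/9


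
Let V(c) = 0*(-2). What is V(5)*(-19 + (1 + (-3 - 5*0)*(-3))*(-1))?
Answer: 0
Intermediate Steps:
V(c) = 0
V(5)*(-19 + (1 + (-3 - 5*0)*(-3))*(-1)) = 0*(-19 + (1 + (-3 - 5*0)*(-3))*(-1)) = 0*(-19 + (1 + (-3 + 0)*(-3))*(-1)) = 0*(-19 + (1 - 3*(-3))*(-1)) = 0*(-19 + (1 + 9)*(-1)) = 0*(-19 + 10*(-1)) = 0*(-19 - 10) = 0*(-29) = 0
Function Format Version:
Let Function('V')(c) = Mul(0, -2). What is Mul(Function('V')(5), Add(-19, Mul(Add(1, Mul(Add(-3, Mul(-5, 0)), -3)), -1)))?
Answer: 0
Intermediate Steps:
Function('V')(c) = 0
Mul(Function('V')(5), Add(-19, Mul(Add(1, Mul(Add(-3, Mul(-5, 0)), -3)), -1))) = Mul(0, Add(-19, Mul(Add(1, Mul(Add(-3, Mul(-5, 0)), -3)), -1))) = Mul(0, Add(-19, Mul(Add(1, Mul(Add(-3, 0), -3)), -1))) = Mul(0, Add(-19, Mul(Add(1, Mul(-3, -3)), -1))) = Mul(0, Add(-19, Mul(Add(1, 9), -1))) = Mul(0, Add(-19, Mul(10, -1))) = Mul(0, Add(-19, -10)) = Mul(0, -29) = 0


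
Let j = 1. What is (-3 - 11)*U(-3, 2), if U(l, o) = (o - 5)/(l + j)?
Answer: -21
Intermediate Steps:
U(l, o) = (-5 + o)/(1 + l) (U(l, o) = (o - 5)/(l + 1) = (-5 + o)/(1 + l))
(-3 - 11)*U(-3, 2) = (-3 - 11)*((-5 + 2)/(1 - 3)) = -14*(-3)/(-2) = -(-7)*(-3) = -14*3/2 = -21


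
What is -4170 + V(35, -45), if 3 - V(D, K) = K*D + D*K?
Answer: -1017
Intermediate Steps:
V(D, K) = 3 - 2*D*K (V(D, K) = 3 - (K*D + D*K) = 3 - (D*K + D*K) = 3 - 2*D*K)
-4170 + V(35, -45) = -4170 + (3 - 2*35*(-45)) = -4170 + (3 + 3150) = -4170 + 3153 = -1017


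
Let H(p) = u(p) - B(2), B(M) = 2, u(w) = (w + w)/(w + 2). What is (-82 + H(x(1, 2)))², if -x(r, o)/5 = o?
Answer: 26569/4 ≈ 6642.3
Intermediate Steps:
u(w) = 2*w/(2 + w) (u(w) = (2*w)/(2 + w) = 2*w/(2 + w))
x(r, o) = -5*o
H(p) = -2 + 2*p/(2 + p) (H(p) = 2*p/(2 + p) - 1*2 = 2*p/(2 + p) - 2 = -2 + 2*p/(2 + p))
(-82 + H(x(1, 2)))² = (-82 - 4/(2 - 5*2))² = (-82 - 4/(2 - 10))² = (-82 - 4/(-8))² = (-82 - 4*(-⅛))² = (-82 + ½)² = (-163/2)² = 26569/4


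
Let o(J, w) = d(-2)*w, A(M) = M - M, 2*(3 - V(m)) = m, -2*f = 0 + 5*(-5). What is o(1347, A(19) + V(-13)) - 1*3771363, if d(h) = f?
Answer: -15084977/4 ≈ -3.7712e+6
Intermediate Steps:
f = 25/2 (f = -(0 + 5*(-5))/2 = -(0 - 25)/2 = -½*(-25) = 25/2 ≈ 12.500)
V(m) = 3 - m/2
d(h) = 25/2
A(M) = 0
o(J, w) = 25*w/2
o(1347, A(19) + V(-13)) - 1*3771363 = 25*(0 + (3 - ½*(-13)))/2 - 1*3771363 = 25*(0 + (3 + 13/2))/2 - 3771363 = 25*(0 + 19/2)/2 - 3771363 = (25/2)*(19/2) - 3771363 = 475/4 - 3771363 = -15084977/4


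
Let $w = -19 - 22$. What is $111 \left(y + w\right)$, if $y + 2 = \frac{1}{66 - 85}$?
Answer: $- \frac{90798}{19} \approx -4778.8$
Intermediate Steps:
$y = - \frac{39}{19}$ ($y = -2 + \frac{1}{66 - 85} = -2 + \frac{1}{-19} = -2 - \frac{1}{19} = - \frac{39}{19} \approx -2.0526$)
$w = -41$
$111 \left(y + w\right) = 111 \left(- \frac{39}{19} - 41\right) = 111 \left(- \frac{818}{19}\right) = - \frac{90798}{19}$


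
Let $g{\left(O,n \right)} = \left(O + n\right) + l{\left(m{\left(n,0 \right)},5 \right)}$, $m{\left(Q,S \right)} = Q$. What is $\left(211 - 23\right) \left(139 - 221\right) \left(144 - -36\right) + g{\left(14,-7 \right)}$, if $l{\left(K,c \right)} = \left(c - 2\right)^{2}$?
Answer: $-2774864$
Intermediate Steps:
$l{\left(K,c \right)} = \left(-2 + c\right)^{2}$
$g{\left(O,n \right)} = 9 + O + n$ ($g{\left(O,n \right)} = \left(O + n\right) + \left(-2 + 5\right)^{2} = \left(O + n\right) + 3^{2} = \left(O + n\right) + 9 = 9 + O + n$)
$\left(211 - 23\right) \left(139 - 221\right) \left(144 - -36\right) + g{\left(14,-7 \right)} = \left(211 - 23\right) \left(139 - 221\right) \left(144 - -36\right) + \left(9 + 14 - 7\right) = 188 \left(-82\right) \left(144 + 36\right) + 16 = \left(-15416\right) 180 + 16 = -2774880 + 16 = -2774864$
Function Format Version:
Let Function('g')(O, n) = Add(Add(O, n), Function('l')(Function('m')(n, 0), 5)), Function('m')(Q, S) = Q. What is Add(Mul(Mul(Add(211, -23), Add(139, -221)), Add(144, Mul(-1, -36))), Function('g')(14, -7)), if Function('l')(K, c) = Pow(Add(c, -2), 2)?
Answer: -2774864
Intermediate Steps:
Function('l')(K, c) = Pow(Add(-2, c), 2)
Function('g')(O, n) = Add(9, O, n) (Function('g')(O, n) = Add(Add(O, n), Pow(Add(-2, 5), 2)) = Add(Add(O, n), Pow(3, 2)) = Add(Add(O, n), 9) = Add(9, O, n))
Add(Mul(Mul(Add(211, -23), Add(139, -221)), Add(144, Mul(-1, -36))), Function('g')(14, -7)) = Add(Mul(Mul(Add(211, -23), Add(139, -221)), Add(144, Mul(-1, -36))), Add(9, 14, -7)) = Add(Mul(Mul(188, -82), Add(144, 36)), 16) = Add(Mul(-15416, 180), 16) = Add(-2774880, 16) = -2774864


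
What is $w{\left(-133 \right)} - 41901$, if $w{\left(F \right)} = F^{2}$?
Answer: $-24212$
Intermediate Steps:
$w{\left(-133 \right)} - 41901 = \left(-133\right)^{2} - 41901 = 17689 - 41901 = -24212$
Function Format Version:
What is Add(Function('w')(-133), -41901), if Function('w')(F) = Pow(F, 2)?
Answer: -24212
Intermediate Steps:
Add(Function('w')(-133), -41901) = Add(Pow(-133, 2), -41901) = Add(17689, -41901) = -24212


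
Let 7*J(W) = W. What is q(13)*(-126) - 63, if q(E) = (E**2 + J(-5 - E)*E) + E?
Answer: -18783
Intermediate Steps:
J(W) = W/7
q(E) = E + E**2 + E*(-5/7 - E/7) (q(E) = (E**2 + ((-5 - E)/7)*E) + E = (E**2 + (-5/7 - E/7)*E) + E = (E**2 + E*(-5/7 - E/7)) + E = E + E**2 + E*(-5/7 - E/7))
q(13)*(-126) - 63 = ((2/7)*13*(1 + 3*13))*(-126) - 63 = ((2/7)*13*(1 + 39))*(-126) - 63 = ((2/7)*13*40)*(-126) - 63 = (1040/7)*(-126) - 63 = -18720 - 63 = -18783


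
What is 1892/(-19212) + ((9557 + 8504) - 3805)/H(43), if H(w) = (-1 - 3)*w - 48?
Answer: -1558537/24015 ≈ -64.898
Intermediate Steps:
H(w) = -48 - 4*w (H(w) = -4*w - 48 = -48 - 4*w)
1892/(-19212) + ((9557 + 8504) - 3805)/H(43) = 1892/(-19212) + ((9557 + 8504) - 3805)/(-48 - 4*43) = 1892*(-1/19212) + (18061 - 3805)/(-48 - 172) = -473/4803 + 14256/(-220) = -473/4803 + 14256*(-1/220) = -473/4803 - 324/5 = -1558537/24015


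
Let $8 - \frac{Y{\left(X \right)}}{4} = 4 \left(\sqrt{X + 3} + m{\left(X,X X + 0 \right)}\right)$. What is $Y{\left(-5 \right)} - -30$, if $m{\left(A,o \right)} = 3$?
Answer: $14 - 16 i \sqrt{2} \approx 14.0 - 22.627 i$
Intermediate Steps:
$Y{\left(X \right)} = -16 - 16 \sqrt{3 + X}$ ($Y{\left(X \right)} = 32 - 4 \cdot 4 \left(\sqrt{X + 3} + 3\right) = 32 - 4 \cdot 4 \left(\sqrt{3 + X} + 3\right) = 32 - 4 \cdot 4 \left(3 + \sqrt{3 + X}\right) = 32 - 4 \left(12 + 4 \sqrt{3 + X}\right) = 32 - \left(48 + 16 \sqrt{3 + X}\right) = -16 - 16 \sqrt{3 + X}$)
$Y{\left(-5 \right)} - -30 = \left(-16 - 16 \sqrt{3 - 5}\right) - -30 = \left(-16 - 16 \sqrt{-2}\right) + 30 = \left(-16 - 16 i \sqrt{2}\right) + 30 = 14 - 16 i \sqrt{2}$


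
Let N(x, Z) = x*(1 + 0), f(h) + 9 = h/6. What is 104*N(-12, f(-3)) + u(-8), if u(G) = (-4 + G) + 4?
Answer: -1256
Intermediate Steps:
u(G) = G
f(h) = -9 + h/6
N(x, Z) = x (N(x, Z) = x*1 = x)
104*N(-12, f(-3)) + u(-8) = 104*(-12) - 8 = -1248 - 8 = -1256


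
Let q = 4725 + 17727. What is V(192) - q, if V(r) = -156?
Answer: -22608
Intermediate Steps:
q = 22452
V(192) - q = -156 - 1*22452 = -156 - 22452 = -22608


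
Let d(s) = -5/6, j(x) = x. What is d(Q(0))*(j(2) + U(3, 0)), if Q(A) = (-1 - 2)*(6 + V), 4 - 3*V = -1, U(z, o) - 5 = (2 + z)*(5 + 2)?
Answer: -35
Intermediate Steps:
U(z, o) = 19 + 7*z (U(z, o) = 5 + (2 + z)*(5 + 2) = 5 + (2 + z)*7 = 5 + (14 + 7*z) = 19 + 7*z)
V = 5/3 (V = 4/3 - ⅓*(-1) = 4/3 + ⅓ = 5/3 ≈ 1.6667)
Q(A) = -23 (Q(A) = (-1 - 2)*(6 + 5/3) = -3*23/3 = -23)
d(s) = -⅚ (d(s) = -5*⅙ = -⅚)
d(Q(0))*(j(2) + U(3, 0)) = -5*(2 + (19 + 7*3))/6 = -5*(2 + (19 + 21))/6 = -5*(2 + 40)/6 = -⅚*42 = -35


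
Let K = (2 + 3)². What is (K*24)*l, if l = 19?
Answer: 11400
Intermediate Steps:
K = 25 (K = 5² = 25)
(K*24)*l = (25*24)*19 = 600*19 = 11400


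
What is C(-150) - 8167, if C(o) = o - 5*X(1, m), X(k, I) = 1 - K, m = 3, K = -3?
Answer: -8337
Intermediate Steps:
X(k, I) = 4 (X(k, I) = 1 - 1*(-3) = 1 + 3 = 4)
C(o) = -20 + o (C(o) = o - 5*4 = o - 20 = -20 + o)
C(-150) - 8167 = (-20 - 150) - 8167 = -170 - 8167 = -8337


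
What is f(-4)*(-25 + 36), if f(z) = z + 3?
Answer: -11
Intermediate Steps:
f(z) = 3 + z
f(-4)*(-25 + 36) = (3 - 4)*(-25 + 36) = -1*11 = -11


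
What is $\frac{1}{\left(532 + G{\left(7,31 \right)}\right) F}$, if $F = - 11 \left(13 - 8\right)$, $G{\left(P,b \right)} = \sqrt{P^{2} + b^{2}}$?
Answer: $- \frac{266}{7755385} + \frac{\sqrt{1010}}{15510770} \approx -3.225 \cdot 10^{-5}$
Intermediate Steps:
$F = -55$ ($F = \left(-11\right) 5 = -55$)
$\frac{1}{\left(532 + G{\left(7,31 \right)}\right) F} = \frac{1}{\left(532 + \sqrt{7^{2} + 31^{2}}\right) \left(-55\right)} = \frac{1}{532 + \sqrt{49 + 961}} \left(- \frac{1}{55}\right) = \frac{1}{532 + \sqrt{1010}} \left(- \frac{1}{55}\right) = - \frac{1}{55 \left(532 + \sqrt{1010}\right)}$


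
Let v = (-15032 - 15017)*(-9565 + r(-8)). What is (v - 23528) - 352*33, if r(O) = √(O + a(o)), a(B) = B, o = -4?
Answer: 287383541 - 60098*I*√3 ≈ 2.8738e+8 - 1.0409e+5*I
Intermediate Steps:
r(O) = √(-4 + O) (r(O) = √(O - 4) = √(-4 + O))
v = 287418685 - 60098*I*√3 (v = (-15032 - 15017)*(-9565 + √(-4 - 8)) = -30049*(-9565 + √(-12)) = -30049*(-9565 + 2*I*√3) = 287418685 - 60098*I*√3 ≈ 2.8742e+8 - 1.0409e+5*I)
(v - 23528) - 352*33 = ((287418685 - 60098*I*√3) - 23528) - 352*33 = (287395157 - 60098*I*√3) - 11616 = 287383541 - 60098*I*√3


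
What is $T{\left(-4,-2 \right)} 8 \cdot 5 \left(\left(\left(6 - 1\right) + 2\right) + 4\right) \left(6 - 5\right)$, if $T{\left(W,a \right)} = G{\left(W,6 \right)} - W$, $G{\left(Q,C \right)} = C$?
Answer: $4400$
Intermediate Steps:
$T{\left(W,a \right)} = 6 - W$
$T{\left(-4,-2 \right)} 8 \cdot 5 \left(\left(\left(6 - 1\right) + 2\right) + 4\right) \left(6 - 5\right) = \left(6 - -4\right) 8 \cdot 5 \left(\left(\left(6 - 1\right) + 2\right) + 4\right) \left(6 - 5\right) = \left(6 + 4\right) 8 \cdot 5 \left(\left(5 + 2\right) + 4\right) 1 = 10 \cdot 8 \cdot 5 \left(7 + 4\right) 1 = 80 \cdot 5 \cdot 11 \cdot 1 = 80 \cdot 5 \cdot 11 = 80 \cdot 55 = 4400$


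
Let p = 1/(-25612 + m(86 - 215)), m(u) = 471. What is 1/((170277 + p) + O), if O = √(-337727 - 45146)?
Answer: 107626963101896/18326638394312159249 - 632069881*I*√382873/18326638394312159249 ≈ 5.8727e-6 - 2.1341e-8*I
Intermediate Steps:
O = I*√382873 (O = √(-382873) = I*√382873 ≈ 618.77*I)
p = -1/25141 (p = 1/(-25612 + 471) = 1/(-25141) = -1/25141 ≈ -3.9776e-5)
1/((170277 + p) + O) = 1/((170277 - 1/25141) + I*√382873) = 1/(4280934056/25141 + I*√382873)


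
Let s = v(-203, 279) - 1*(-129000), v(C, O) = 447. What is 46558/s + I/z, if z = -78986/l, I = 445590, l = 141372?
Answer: -4077187050453686/5112250371 ≈ -7.9753e+5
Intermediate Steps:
s = 129447 (s = 447 - 1*(-129000) = 447 + 129000 = 129447)
z = -39493/70686 (z = -78986/141372 = -78986*1/141372 = -39493/70686 ≈ -0.55871)
46558/s + I/z = 46558/129447 + 445590/(-39493/70686) = 46558*(1/129447) + 445590*(-70686/39493) = 46558/129447 - 31496974740/39493 = -4077187050453686/5112250371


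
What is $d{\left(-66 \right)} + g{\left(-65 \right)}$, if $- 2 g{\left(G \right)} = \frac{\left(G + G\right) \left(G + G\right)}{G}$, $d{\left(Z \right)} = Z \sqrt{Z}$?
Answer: $130 - 66 i \sqrt{66} \approx 130.0 - 536.19 i$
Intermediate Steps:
$d{\left(Z \right)} = Z^{\frac{3}{2}}$
$g{\left(G \right)} = - 2 G$ ($g{\left(G \right)} = - \frac{\left(G + G\right) \left(G + G\right) \frac{1}{G}}{2} = - \frac{2 G 2 G \frac{1}{G}}{2} = - \frac{4 G^{2} \frac{1}{G}}{2} = - \frac{4 G}{2} = - 2 G$)
$d{\left(-66 \right)} + g{\left(-65 \right)} = \left(-66\right)^{\frac{3}{2}} - -130 = - 66 i \sqrt{66} + 130 = 130 - 66 i \sqrt{66}$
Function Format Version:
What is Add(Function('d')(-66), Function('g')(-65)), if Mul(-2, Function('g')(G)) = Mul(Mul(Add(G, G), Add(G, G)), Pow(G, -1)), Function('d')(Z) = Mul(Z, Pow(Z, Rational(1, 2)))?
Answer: Add(130, Mul(-66, I, Pow(66, Rational(1, 2)))) ≈ Add(130.00, Mul(-536.19, I))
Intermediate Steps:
Function('d')(Z) = Pow(Z, Rational(3, 2))
Function('g')(G) = Mul(-2, G) (Function('g')(G) = Mul(Rational(-1, 2), Mul(Mul(Add(G, G), Add(G, G)), Pow(G, -1))) = Mul(Rational(-1, 2), Mul(Mul(Mul(2, G), Mul(2, G)), Pow(G, -1))) = Mul(Rational(-1, 2), Mul(Mul(4, Pow(G, 2)), Pow(G, -1))) = Mul(Rational(-1, 2), Mul(4, G)) = Mul(-2, G))
Add(Function('d')(-66), Function('g')(-65)) = Add(Pow(-66, Rational(3, 2)), Mul(-2, -65)) = Add(Mul(-66, I, Pow(66, Rational(1, 2))), 130) = Add(130, Mul(-66, I, Pow(66, Rational(1, 2))))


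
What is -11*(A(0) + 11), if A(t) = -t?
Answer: -121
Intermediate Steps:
-11*(A(0) + 11) = -11*(-1*0 + 11) = -11*(0 + 11) = -11*11 = -121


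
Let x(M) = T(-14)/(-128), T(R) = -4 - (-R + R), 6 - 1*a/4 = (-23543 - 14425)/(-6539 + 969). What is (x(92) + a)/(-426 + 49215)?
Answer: -288287/4348075680 ≈ -6.6302e-5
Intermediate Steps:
a = -9096/2785 (a = 24 - 4*(-23543 - 14425)/(-6539 + 969) = 24 - (-151872)/(-5570) = 24 - (-151872)*(-1)/5570 = 24 - 4*18984/2785 = 24 - 75936/2785 = -9096/2785 ≈ -3.2661)
T(R) = -4 (T(R) = -4 - 1*0 = -4 + 0 = -4)
x(M) = 1/32 (x(M) = -4/(-128) = -4*(-1/128) = 1/32)
(x(92) + a)/(-426 + 49215) = (1/32 - 9096/2785)/(-426 + 49215) = -288287/89120/48789 = -288287/89120*1/48789 = -288287/4348075680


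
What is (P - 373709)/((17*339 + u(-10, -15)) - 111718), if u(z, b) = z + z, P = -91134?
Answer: 464843/105975 ≈ 4.3863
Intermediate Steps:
u(z, b) = 2*z
(P - 373709)/((17*339 + u(-10, -15)) - 111718) = (-91134 - 373709)/((17*339 + 2*(-10)) - 111718) = -464843/((5763 - 20) - 111718) = -464843/(5743 - 111718) = -464843/(-105975) = -464843*(-1/105975) = 464843/105975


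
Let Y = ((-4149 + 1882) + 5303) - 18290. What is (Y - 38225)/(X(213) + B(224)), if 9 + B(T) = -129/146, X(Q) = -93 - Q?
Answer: 7807934/46119 ≈ 169.30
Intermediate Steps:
B(T) = -1443/146 (B(T) = -9 - 129/146 = -1443/146)
Y = -15254 (Y = (-2267 + 5303) - 18290 = 3036 - 18290 = -15254)
(Y - 38225)/(X(213) + B(224)) = (-15254 - 38225)/((-93 - 1*213) - 1443/146) = -53479/((-93 - 213) - 1443/146) = -53479/(-306 - 1443/146) = -53479/(-46119/146) = -53479*(-146/46119) = 7807934/46119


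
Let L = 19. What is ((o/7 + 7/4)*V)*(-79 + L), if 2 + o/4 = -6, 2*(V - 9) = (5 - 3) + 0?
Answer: 11850/7 ≈ 1692.9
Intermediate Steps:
V = 10 (V = 9 + ((5 - 3) + 0)/2 = 9 + (2 + 0)/2 = 9 + (½)*2 = 9 + 1 = 10)
o = -32 (o = -8 + 4*(-6) = -8 - 24 = -32)
((o/7 + 7/4)*V)*(-79 + L) = ((-32/7 + 7/4)*10)*(-79 + 19) = ((-32*⅐ + 7*(¼))*10)*(-60) = ((-32/7 + 7/4)*10)*(-60) = -79/28*10*(-60) = -395/14*(-60) = 11850/7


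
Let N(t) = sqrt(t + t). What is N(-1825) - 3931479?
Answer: -3931479 + 5*I*sqrt(146) ≈ -3.9315e+6 + 60.415*I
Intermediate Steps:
N(t) = sqrt(2)*sqrt(t) (N(t) = sqrt(2*t) = sqrt(2)*sqrt(t))
N(-1825) - 3931479 = sqrt(2)*sqrt(-1825) - 3931479 = sqrt(2)*(5*I*sqrt(73)) - 3931479 = 5*I*sqrt(146) - 3931479 = -3931479 + 5*I*sqrt(146)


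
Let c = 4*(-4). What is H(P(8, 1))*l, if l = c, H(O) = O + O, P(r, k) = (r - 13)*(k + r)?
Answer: 1440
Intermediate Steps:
c = -16
P(r, k) = (-13 + r)*(k + r)
H(O) = 2*O
l = -16
H(P(8, 1))*l = (2*(8**2 - 13*1 - 13*8 + 1*8))*(-16) = (2*(64 - 13 - 104 + 8))*(-16) = (2*(-45))*(-16) = -90*(-16) = 1440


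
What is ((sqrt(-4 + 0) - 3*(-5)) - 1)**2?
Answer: 192 + 56*I ≈ 192.0 + 56.0*I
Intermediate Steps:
((sqrt(-4 + 0) - 3*(-5)) - 1)**2 = ((sqrt(-4) + 15) - 1)**2 = ((2*I + 15) - 1)**2 = ((15 + 2*I) - 1)**2 = (14 + 2*I)**2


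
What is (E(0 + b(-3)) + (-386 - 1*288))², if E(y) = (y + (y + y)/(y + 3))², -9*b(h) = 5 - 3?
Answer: 1163755034733316/2562890625 ≈ 4.5408e+5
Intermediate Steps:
b(h) = -2/9 (b(h) = -(5 - 3)/9 = -⅑*2 = -2/9)
E(y) = (y + 2*y/(3 + y))² (E(y) = (y + (2*y)/(3 + y))² = (y + 2*y/(3 + y))²)
(E(0 + b(-3)) + (-386 - 1*288))² = ((0 - 2/9)²*(5 + (0 - 2/9))²/(3 + (0 - 2/9))² + (-386 - 1*288))² = ((-2/9)²*(5 - 2/9)²/(3 - 2/9)² + (-386 - 288))² = (4*(43/9)²/(81*(25/9)²) - 674)² = ((4/81)*(81/625)*(1849/81) - 674)² = (7396/50625 - 674)² = (-34113854/50625)² = 1163755034733316/2562890625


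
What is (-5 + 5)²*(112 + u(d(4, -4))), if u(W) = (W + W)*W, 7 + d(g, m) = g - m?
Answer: 0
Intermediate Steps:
d(g, m) = -7 + g - m (d(g, m) = -7 + (g - m) = -7 + g - m)
u(W) = 2*W² (u(W) = (2*W)*W = 2*W²)
(-5 + 5)²*(112 + u(d(4, -4))) = (-5 + 5)²*(112 + 2*(-7 + 4 - 1*(-4))²) = 0²*(112 + 2*(-7 + 4 + 4)²) = 0*(112 + 2*1²) = 0*(112 + 2*1) = 0*(112 + 2) = 0*114 = 0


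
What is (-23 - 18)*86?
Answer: -3526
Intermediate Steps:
(-23 - 18)*86 = -41*86 = -3526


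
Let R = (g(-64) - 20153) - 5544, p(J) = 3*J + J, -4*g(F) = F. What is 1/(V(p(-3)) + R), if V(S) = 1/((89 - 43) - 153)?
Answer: -107/2747868 ≈ -3.8939e-5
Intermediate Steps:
g(F) = -F/4
p(J) = 4*J
V(S) = -1/107 (V(S) = 1/(46 - 153) = 1/(-107) = -1/107)
R = -25681 (R = (-¼*(-64) - 20153) - 5544 = (16 - 20153) - 5544 = -20137 - 5544 = -25681)
1/(V(p(-3)) + R) = 1/(-1/107 - 25681) = 1/(-2747868/107) = -107/2747868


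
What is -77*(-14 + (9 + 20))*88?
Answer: -101640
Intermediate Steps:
-77*(-14 + (9 + 20))*88 = -77*(-14 + 29)*88 = -77*15*88 = -1155*88 = -101640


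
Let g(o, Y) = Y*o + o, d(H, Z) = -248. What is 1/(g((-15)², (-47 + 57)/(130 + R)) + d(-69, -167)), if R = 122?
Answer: -14/197 ≈ -0.071066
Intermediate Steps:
g(o, Y) = o + Y*o
1/(g((-15)², (-47 + 57)/(130 + R)) + d(-69, -167)) = 1/((-15)²*(1 + (-47 + 57)/(130 + 122)) - 248) = 1/(225*(1 + 10/252) - 248) = 1/(225*(1 + 10*(1/252)) - 248) = 1/(225*(1 + 5/126) - 248) = 1/(225*(131/126) - 248) = 1/(3275/14 - 248) = 1/(-197/14) = -14/197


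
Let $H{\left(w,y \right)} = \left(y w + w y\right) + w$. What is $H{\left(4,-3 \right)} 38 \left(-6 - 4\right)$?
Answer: $7600$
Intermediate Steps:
$H{\left(w,y \right)} = w + 2 w y$ ($H{\left(w,y \right)} = \left(w y + w y\right) + w = 2 w y + w = w + 2 w y$)
$H{\left(4,-3 \right)} 38 \left(-6 - 4\right) = 4 \left(1 + 2 \left(-3\right)\right) 38 \left(-6 - 4\right) = 4 \left(1 - 6\right) 38 \left(-10\right) = 4 \left(-5\right) 38 \left(-10\right) = \left(-20\right) 38 \left(-10\right) = \left(-760\right) \left(-10\right) = 7600$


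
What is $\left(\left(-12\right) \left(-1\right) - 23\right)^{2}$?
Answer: $121$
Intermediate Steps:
$\left(\left(-12\right) \left(-1\right) - 23\right)^{2} = \left(12 - 23\right)^{2} = \left(-11\right)^{2} = 121$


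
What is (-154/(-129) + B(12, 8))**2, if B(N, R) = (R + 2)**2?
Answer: 170406916/16641 ≈ 10240.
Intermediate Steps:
B(N, R) = (2 + R)**2
(-154/(-129) + B(12, 8))**2 = (-154/(-129) + (2 + 8)**2)**2 = (-154*(-1/129) + 10**2)**2 = (154/129 + 100)**2 = (13054/129)**2 = 170406916/16641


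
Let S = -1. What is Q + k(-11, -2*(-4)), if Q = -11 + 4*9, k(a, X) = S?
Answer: 24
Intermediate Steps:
k(a, X) = -1
Q = 25 (Q = -11 + 36 = 25)
Q + k(-11, -2*(-4)) = 25 - 1 = 24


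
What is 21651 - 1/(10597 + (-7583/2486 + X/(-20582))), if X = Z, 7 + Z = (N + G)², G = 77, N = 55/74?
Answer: 32132608519273164607/1484116607055933 ≈ 21651.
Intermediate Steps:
N = 55/74 (N = 55*(1/74) = 55/74 ≈ 0.74324)
Z = 33058677/5476 (Z = -7 + (55/74 + 77)² = -7 + (5753/74)² = -7 + 33097009/5476 = 33058677/5476 ≈ 6037.0)
X = 33058677/5476 ≈ 6037.0
21651 - 1/(10597 + (-7583/2486 + X/(-20582))) = 21651 - 1/(10597 + (-7583/2486 + (33058677/5476)/(-20582))) = 21651 - 1/(10597 + (-7583*1/2486 + (33058677/5476)*(-1/20582))) = 21651 - 1/(10597 + (-7583/2486 - 33058677/112707032)) = 21651 - 1/(10597 - 468420647339/140094840776) = 21651 - 1/1484116607055933/140094840776 = 21651 - 1*140094840776/1484116607055933 = 21651 - 140094840776/1484116607055933 = 32132608519273164607/1484116607055933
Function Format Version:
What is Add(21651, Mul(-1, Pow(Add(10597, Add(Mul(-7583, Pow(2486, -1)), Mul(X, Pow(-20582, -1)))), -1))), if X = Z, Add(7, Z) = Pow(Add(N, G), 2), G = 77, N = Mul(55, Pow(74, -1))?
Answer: Rational(32132608519273164607, 1484116607055933) ≈ 21651.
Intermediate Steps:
N = Rational(55, 74) (N = Mul(55, Rational(1, 74)) = Rational(55, 74) ≈ 0.74324)
Z = Rational(33058677, 5476) (Z = Add(-7, Pow(Add(Rational(55, 74), 77), 2)) = Add(-7, Pow(Rational(5753, 74), 2)) = Add(-7, Rational(33097009, 5476)) = Rational(33058677, 5476) ≈ 6037.0)
X = Rational(33058677, 5476) ≈ 6037.0
Add(21651, Mul(-1, Pow(Add(10597, Add(Mul(-7583, Pow(2486, -1)), Mul(X, Pow(-20582, -1)))), -1))) = Add(21651, Mul(-1, Pow(Add(10597, Add(Mul(-7583, Pow(2486, -1)), Mul(Rational(33058677, 5476), Pow(-20582, -1)))), -1))) = Add(21651, Mul(-1, Pow(Add(10597, Add(Mul(-7583, Rational(1, 2486)), Mul(Rational(33058677, 5476), Rational(-1, 20582)))), -1))) = Add(21651, Mul(-1, Pow(Add(10597, Add(Rational(-7583, 2486), Rational(-33058677, 112707032))), -1))) = Add(21651, Mul(-1, Pow(Add(10597, Rational(-468420647339, 140094840776)), -1))) = Add(21651, Mul(-1, Pow(Rational(1484116607055933, 140094840776), -1))) = Add(21651, Mul(-1, Rational(140094840776, 1484116607055933))) = Add(21651, Rational(-140094840776, 1484116607055933)) = Rational(32132608519273164607, 1484116607055933)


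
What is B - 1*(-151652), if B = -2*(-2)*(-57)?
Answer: 151424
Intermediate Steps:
B = -228 (B = 4*(-57) = -228)
B - 1*(-151652) = -228 - 1*(-151652) = -228 + 151652 = 151424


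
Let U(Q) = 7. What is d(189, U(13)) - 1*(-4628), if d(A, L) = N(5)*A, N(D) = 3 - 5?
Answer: 4250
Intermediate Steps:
N(D) = -2
d(A, L) = -2*A
d(189, U(13)) - 1*(-4628) = -2*189 - 1*(-4628) = -378 + 4628 = 4250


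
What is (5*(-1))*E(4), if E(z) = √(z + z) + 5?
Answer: -25 - 10*√2 ≈ -39.142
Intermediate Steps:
E(z) = 5 + √2*√z (E(z) = √(2*z) + 5 = √2*√z + 5 = 5 + √2*√z)
(5*(-1))*E(4) = (5*(-1))*(5 + √2*√4) = -5*(5 + √2*2) = -5*(5 + 2*√2) = -25 - 10*√2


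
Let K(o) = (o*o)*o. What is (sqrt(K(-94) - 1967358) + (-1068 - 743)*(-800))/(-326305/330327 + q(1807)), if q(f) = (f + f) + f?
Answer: 239288878800/895188181 + 330327*I*sqrt(2797942)/1790376362 ≈ 267.31 + 0.30862*I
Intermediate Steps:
K(o) = o**3 (K(o) = o**2*o = o**3)
q(f) = 3*f (q(f) = 2*f + f = 3*f)
(sqrt(K(-94) - 1967358) + (-1068 - 743)*(-800))/(-326305/330327 + q(1807)) = (sqrt((-94)**3 - 1967358) + (-1068 - 743)*(-800))/(-326305/330327 + 3*1807) = (sqrt(-830584 - 1967358) - 1811*(-800))/(-326305*1/330327 + 5421) = (sqrt(-2797942) + 1448800)/(-326305/330327 + 5421) = (I*sqrt(2797942) + 1448800)/(1790376362/330327) = (1448800 + I*sqrt(2797942))*(330327/1790376362) = 239288878800/895188181 + 330327*I*sqrt(2797942)/1790376362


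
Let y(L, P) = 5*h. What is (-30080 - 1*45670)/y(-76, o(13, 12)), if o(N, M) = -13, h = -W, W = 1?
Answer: 15150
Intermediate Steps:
h = -1 (h = -1*1 = -1)
y(L, P) = -5 (y(L, P) = 5*(-1) = -5)
(-30080 - 1*45670)/y(-76, o(13, 12)) = (-30080 - 1*45670)/(-5) = (-30080 - 45670)*(-⅕) = -75750*(-⅕) = 15150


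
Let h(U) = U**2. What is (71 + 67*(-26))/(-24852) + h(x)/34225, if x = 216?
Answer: 405561629/283519900 ≈ 1.4305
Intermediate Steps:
(71 + 67*(-26))/(-24852) + h(x)/34225 = (71 + 67*(-26))/(-24852) + 216**2/34225 = (71 - 1742)*(-1/24852) + 46656*(1/34225) = -1671*(-1/24852) + 46656/34225 = 557/8284 + 46656/34225 = 405561629/283519900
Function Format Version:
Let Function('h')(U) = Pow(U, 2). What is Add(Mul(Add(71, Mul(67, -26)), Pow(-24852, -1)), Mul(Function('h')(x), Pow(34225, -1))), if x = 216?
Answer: Rational(405561629, 283519900) ≈ 1.4305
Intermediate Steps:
Add(Mul(Add(71, Mul(67, -26)), Pow(-24852, -1)), Mul(Function('h')(x), Pow(34225, -1))) = Add(Mul(Add(71, Mul(67, -26)), Pow(-24852, -1)), Mul(Pow(216, 2), Pow(34225, -1))) = Add(Mul(Add(71, -1742), Rational(-1, 24852)), Mul(46656, Rational(1, 34225))) = Add(Mul(-1671, Rational(-1, 24852)), Rational(46656, 34225)) = Add(Rational(557, 8284), Rational(46656, 34225)) = Rational(405561629, 283519900)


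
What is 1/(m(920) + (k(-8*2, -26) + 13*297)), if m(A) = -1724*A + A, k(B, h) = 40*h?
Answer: -1/1582339 ≈ -6.3198e-7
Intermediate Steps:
m(A) = -1723*A
1/(m(920) + (k(-8*2, -26) + 13*297)) = 1/(-1723*920 + (40*(-26) + 13*297)) = 1/(-1585160 + (-1040 + 3861)) = 1/(-1585160 + 2821) = 1/(-1582339) = -1/1582339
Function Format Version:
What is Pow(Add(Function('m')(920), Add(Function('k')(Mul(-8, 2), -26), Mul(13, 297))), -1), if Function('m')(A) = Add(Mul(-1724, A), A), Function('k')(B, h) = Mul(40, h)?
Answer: Rational(-1, 1582339) ≈ -6.3198e-7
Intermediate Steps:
Function('m')(A) = Mul(-1723, A)
Pow(Add(Function('m')(920), Add(Function('k')(Mul(-8, 2), -26), Mul(13, 297))), -1) = Pow(Add(Mul(-1723, 920), Add(Mul(40, -26), Mul(13, 297))), -1) = Pow(Add(-1585160, Add(-1040, 3861)), -1) = Pow(Add(-1585160, 2821), -1) = Pow(-1582339, -1) = Rational(-1, 1582339)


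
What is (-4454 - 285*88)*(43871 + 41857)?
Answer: -2531890752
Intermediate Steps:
(-4454 - 285*88)*(43871 + 41857) = (-4454 - 25080)*85728 = -29534*85728 = -2531890752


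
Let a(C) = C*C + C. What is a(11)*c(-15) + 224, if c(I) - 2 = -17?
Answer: -1756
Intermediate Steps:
a(C) = C + C**2 (a(C) = C**2 + C = C + C**2)
c(I) = -15 (c(I) = 2 - 17 = -15)
a(11)*c(-15) + 224 = (11*(1 + 11))*(-15) + 224 = (11*12)*(-15) + 224 = 132*(-15) + 224 = -1980 + 224 = -1756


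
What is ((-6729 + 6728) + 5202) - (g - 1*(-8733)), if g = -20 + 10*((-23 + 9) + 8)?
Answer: -3452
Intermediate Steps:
g = -80 (g = -20 + 10*(-14 + 8) = -20 + 10*(-6) = -20 - 60 = -80)
((-6729 + 6728) + 5202) - (g - 1*(-8733)) = ((-6729 + 6728) + 5202) - (-80 - 1*(-8733)) = (-1 + 5202) - (-80 + 8733) = 5201 - 1*8653 = 5201 - 8653 = -3452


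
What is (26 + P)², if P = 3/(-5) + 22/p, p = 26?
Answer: 2910436/4225 ≈ 688.86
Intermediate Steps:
P = 16/65 (P = 3/(-5) + 22/26 = 3*(-⅕) + 22*(1/26) = -⅗ + 11/13 = 16/65 ≈ 0.24615)
(26 + P)² = (26 + 16/65)² = (1706/65)² = 2910436/4225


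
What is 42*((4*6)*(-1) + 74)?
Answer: 2100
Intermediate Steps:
42*((4*6)*(-1) + 74) = 42*(24*(-1) + 74) = 42*(-24 + 74) = 42*50 = 2100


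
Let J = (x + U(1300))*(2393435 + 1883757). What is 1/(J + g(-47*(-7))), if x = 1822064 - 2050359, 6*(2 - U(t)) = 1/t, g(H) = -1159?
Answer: -975/952041670089274 ≈ -1.0241e-12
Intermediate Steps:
U(t) = 2 - 1/(6*t)
x = -228295
J = -952041668959249/975 (J = (-228295 + (2 - ⅙/1300))*(2393435 + 1883757) = (-228295 + (2 - ⅙*1/1300))*4277192 = (-228295 + (2 - 1/7800))*4277192 = (-228295 + 15599/7800)*4277192 = -1780685401/7800*4277192 = -952041668959249/975 ≈ -9.7645e+11)
1/(J + g(-47*(-7))) = 1/(-952041668959249/975 - 1159) = 1/(-952041670089274/975) = -975/952041670089274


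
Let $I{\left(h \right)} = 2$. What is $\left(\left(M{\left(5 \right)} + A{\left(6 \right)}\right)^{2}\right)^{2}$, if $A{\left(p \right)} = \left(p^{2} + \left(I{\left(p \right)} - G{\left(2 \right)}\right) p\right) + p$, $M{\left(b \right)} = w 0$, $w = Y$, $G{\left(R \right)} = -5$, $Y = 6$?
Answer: $49787136$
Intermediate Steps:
$w = 6$
$M{\left(b \right)} = 0$ ($M{\left(b \right)} = 6 \cdot 0 = 0$)
$A{\left(p \right)} = p^{2} + 8 p$ ($A{\left(p \right)} = \left(p^{2} + \left(2 - -5\right) p\right) + p = \left(p^{2} + \left(2 + 5\right) p\right) + p = \left(p^{2} + 7 p\right) + p = p^{2} + 8 p$)
$\left(\left(M{\left(5 \right)} + A{\left(6 \right)}\right)^{2}\right)^{2} = \left(\left(0 + 6 \left(8 + 6\right)\right)^{2}\right)^{2} = \left(\left(0 + 6 \cdot 14\right)^{2}\right)^{2} = \left(\left(0 + 84\right)^{2}\right)^{2} = \left(84^{2}\right)^{2} = 7056^{2} = 49787136$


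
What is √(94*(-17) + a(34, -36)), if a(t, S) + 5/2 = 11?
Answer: 17*I*√22/2 ≈ 39.869*I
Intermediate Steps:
a(t, S) = 17/2 (a(t, S) = -5/2 + 11 = 17/2)
√(94*(-17) + a(34, -36)) = √(94*(-17) + 17/2) = √(-1598 + 17/2) = √(-3179/2) = 17*I*√22/2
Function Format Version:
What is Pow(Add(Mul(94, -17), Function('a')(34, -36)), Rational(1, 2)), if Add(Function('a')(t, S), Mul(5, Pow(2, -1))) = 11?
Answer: Mul(Rational(17, 2), I, Pow(22, Rational(1, 2))) ≈ Mul(39.869, I)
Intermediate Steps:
Function('a')(t, S) = Rational(17, 2) (Function('a')(t, S) = Add(Rational(-5, 2), 11) = Rational(17, 2))
Pow(Add(Mul(94, -17), Function('a')(34, -36)), Rational(1, 2)) = Pow(Add(Mul(94, -17), Rational(17, 2)), Rational(1, 2)) = Pow(Add(-1598, Rational(17, 2)), Rational(1, 2)) = Pow(Rational(-3179, 2), Rational(1, 2)) = Mul(Rational(17, 2), I, Pow(22, Rational(1, 2)))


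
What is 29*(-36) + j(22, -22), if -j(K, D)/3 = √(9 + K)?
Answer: -1044 - 3*√31 ≈ -1060.7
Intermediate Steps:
j(K, D) = -3*√(9 + K)
29*(-36) + j(22, -22) = 29*(-36) - 3*√(9 + 22) = -1044 - 3*√31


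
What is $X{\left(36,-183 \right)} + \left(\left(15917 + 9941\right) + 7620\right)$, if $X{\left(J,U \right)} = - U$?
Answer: $33661$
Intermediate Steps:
$X{\left(36,-183 \right)} + \left(\left(15917 + 9941\right) + 7620\right) = \left(-1\right) \left(-183\right) + \left(\left(15917 + 9941\right) + 7620\right) = 183 + \left(25858 + 7620\right) = 183 + 33478 = 33661$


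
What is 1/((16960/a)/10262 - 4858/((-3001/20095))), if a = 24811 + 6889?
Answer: 24406037635/793920110251274 ≈ 3.0741e-5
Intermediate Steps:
a = 31700
1/((16960/a)/10262 - 4858/((-3001/20095))) = 1/((16960/31700)/10262 - 4858/((-3001/20095))) = 1/((16960*(1/31700))*(1/10262) - 4858/((-3001*1/20095))) = 1/((848/1585)*(1/10262) - 4858/(-3001/20095)) = 1/(424/8132635 - 4858*(-20095/3001)) = 1/(424/8132635 + 97621510/3001) = 1/(793920110251274/24406037635) = 24406037635/793920110251274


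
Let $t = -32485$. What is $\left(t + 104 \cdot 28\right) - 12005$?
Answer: $-41578$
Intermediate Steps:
$\left(t + 104 \cdot 28\right) - 12005 = \left(-32485 + 104 \cdot 28\right) - 12005 = \left(-32485 + 2912\right) - 12005 = -29573 - 12005 = -41578$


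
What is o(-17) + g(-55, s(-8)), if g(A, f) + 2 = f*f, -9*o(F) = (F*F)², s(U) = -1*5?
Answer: -83314/9 ≈ -9257.1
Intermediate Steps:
s(U) = -5
o(F) = -F⁴/9
g(A, f) = -2 + f² (g(A, f) = -2 + f*f = -2 + f²)
o(-17) + g(-55, s(-8)) = -⅑*(-17)⁴ + (-2 + (-5)²) = -⅑*83521 + (-2 + 25) = -83521/9 + 23 = -83314/9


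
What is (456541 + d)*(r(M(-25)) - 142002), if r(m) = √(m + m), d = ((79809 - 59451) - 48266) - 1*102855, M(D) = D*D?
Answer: -46261127556 + 8144450*√2 ≈ -4.6250e+10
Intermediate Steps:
M(D) = D²
d = -130763 (d = (20358 - 48266) - 102855 = -27908 - 102855 = -130763)
r(m) = √2*√m (r(m) = √(2*m) = √2*√m)
(456541 + d)*(r(M(-25)) - 142002) = (456541 - 130763)*(√2*√((-25)²) - 142002) = 325778*(√2*√625 - 142002) = 325778*(√2*25 - 142002) = 325778*(25*√2 - 142002) = 325778*(-142002 + 25*√2) = -46261127556 + 8144450*√2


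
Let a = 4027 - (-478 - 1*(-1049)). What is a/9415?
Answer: 3456/9415 ≈ 0.36707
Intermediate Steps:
a = 3456 (a = 4027 - (-478 + 1049) = 4027 - 1*571 = 4027 - 571 = 3456)
a/9415 = 3456/9415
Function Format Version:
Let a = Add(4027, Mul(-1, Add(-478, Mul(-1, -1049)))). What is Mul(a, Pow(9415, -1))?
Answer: Rational(3456, 9415) ≈ 0.36707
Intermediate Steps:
a = 3456 (a = Add(4027, Mul(-1, Add(-478, 1049))) = Add(4027, Mul(-1, 571)) = Add(4027, -571) = 3456)
Mul(a, Pow(9415, -1)) = Mul(3456, Pow(9415, -1)) = Mul(3456, Rational(1, 9415)) = Rational(3456, 9415)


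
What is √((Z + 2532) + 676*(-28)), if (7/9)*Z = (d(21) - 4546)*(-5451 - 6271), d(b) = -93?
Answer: 5*√137001326/7 ≈ 8360.5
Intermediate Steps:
Z = 489405222/7 (Z = 9*((-93 - 4546)*(-5451 - 6271))/7 = 9*(-4639*(-11722))/7 = (9/7)*54378358 = 489405222/7 ≈ 6.9915e+7)
√((Z + 2532) + 676*(-28)) = √((489405222/7 + 2532) + 676*(-28)) = √(489422946/7 - 18928) = √(489290450/7) = 5*√137001326/7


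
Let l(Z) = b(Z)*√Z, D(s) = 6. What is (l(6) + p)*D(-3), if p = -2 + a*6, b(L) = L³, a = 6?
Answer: 204 + 1296*√6 ≈ 3378.5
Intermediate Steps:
p = 34 (p = -2 + 6*6 = -2 + 36 = 34)
l(Z) = Z^(7/2) (l(Z) = Z³*√Z = Z^(7/2))
(l(6) + p)*D(-3) = (6^(7/2) + 34)*6 = (216*√6 + 34)*6 = (34 + 216*√6)*6 = 204 + 1296*√6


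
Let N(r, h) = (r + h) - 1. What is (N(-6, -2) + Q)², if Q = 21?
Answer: 144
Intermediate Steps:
N(r, h) = -1 + h + r (N(r, h) = (h + r) - 1 = -1 + h + r)
(N(-6, -2) + Q)² = ((-1 - 2 - 6) + 21)² = (-9 + 21)² = 12² = 144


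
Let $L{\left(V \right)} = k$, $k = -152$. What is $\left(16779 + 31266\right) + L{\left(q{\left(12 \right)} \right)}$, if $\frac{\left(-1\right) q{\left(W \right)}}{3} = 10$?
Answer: $47893$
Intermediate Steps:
$q{\left(W \right)} = -30$ ($q{\left(W \right)} = \left(-3\right) 10 = -30$)
$L{\left(V \right)} = -152$
$\left(16779 + 31266\right) + L{\left(q{\left(12 \right)} \right)} = \left(16779 + 31266\right) - 152 = 48045 - 152 = 47893$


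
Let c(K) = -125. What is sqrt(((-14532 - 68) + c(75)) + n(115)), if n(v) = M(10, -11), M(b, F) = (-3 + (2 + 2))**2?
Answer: 6*I*sqrt(409) ≈ 121.34*I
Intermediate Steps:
M(b, F) = 1 (M(b, F) = (-3 + 4)**2 = 1**2 = 1)
n(v) = 1
sqrt(((-14532 - 68) + c(75)) + n(115)) = sqrt(((-14532 - 68) - 125) + 1) = sqrt((-14600 - 125) + 1) = sqrt(-14725 + 1) = sqrt(-14724) = 6*I*sqrt(409)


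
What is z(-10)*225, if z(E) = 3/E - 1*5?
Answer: -2385/2 ≈ -1192.5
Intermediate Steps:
z(E) = -5 + 3/E (z(E) = 3/E - 5 = -5 + 3/E)
z(-10)*225 = (-5 + 3/(-10))*225 = (-5 + 3*(-⅒))*225 = (-5 - 3/10)*225 = -53/10*225 = -2385/2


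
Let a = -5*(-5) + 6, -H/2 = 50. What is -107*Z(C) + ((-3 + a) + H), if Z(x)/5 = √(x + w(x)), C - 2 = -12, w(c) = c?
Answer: -72 - 1070*I*√5 ≈ -72.0 - 2392.6*I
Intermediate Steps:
H = -100 (H = -2*50 = -100)
C = -10 (C = 2 - 12 = -10)
a = 31 (a = 25 + 6 = 31)
Z(x) = 5*√2*√x (Z(x) = 5*√(x + x) = 5*√(2*x) = 5*(√2*√x) = 5*√2*√x)
-107*Z(C) + ((-3 + a) + H) = -535*√2*√(-10) + ((-3 + 31) - 100) = -535*√2*I*√10 + (28 - 100) = -1070*I*√5 - 72 = -72 - 1070*I*√5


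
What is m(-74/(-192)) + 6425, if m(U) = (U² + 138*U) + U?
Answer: 59707897/9216 ≈ 6478.7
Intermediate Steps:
m(U) = U² + 139*U
m(-74/(-192)) + 6425 = (-74/(-192))*(139 - 74/(-192)) + 6425 = (-74*(-1/192))*(139 - 74*(-1/192)) + 6425 = 37*(139 + 37/96)/96 + 6425 = (37/96)*(13381/96) + 6425 = 495097/9216 + 6425 = 59707897/9216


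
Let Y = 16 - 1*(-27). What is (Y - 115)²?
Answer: 5184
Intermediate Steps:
Y = 43 (Y = 16 + 27 = 43)
(Y - 115)² = (43 - 115)² = (-72)² = 5184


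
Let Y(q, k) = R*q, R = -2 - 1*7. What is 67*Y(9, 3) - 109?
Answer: -5536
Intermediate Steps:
R = -9 (R = -2 - 7 = -9)
Y(q, k) = -9*q
67*Y(9, 3) - 109 = 67*(-9*9) - 109 = 67*(-81) - 109 = -5427 - 109 = -5536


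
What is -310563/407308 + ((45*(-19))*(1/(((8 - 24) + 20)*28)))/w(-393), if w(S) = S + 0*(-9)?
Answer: -100920399/135818704 ≈ -0.74305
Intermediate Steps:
w(S) = S (w(S) = S + 0 = S)
-310563/407308 + ((45*(-19))*(1/(((8 - 24) + 20)*28)))/w(-393) = -310563/407308 + ((45*(-19))*(1/(((8 - 24) + 20)*28)))/(-393) = -310563*1/407308 - 855/((-16 + 20)*28)*(-1/393) = -28233/37028 - 855/(4*28)*(-1/393) = -28233/37028 - 855*1/112*(-1/393) = -28233/37028 - 855/112*(-1/393) = -28233/37028 + 285/14672 = -100920399/135818704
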